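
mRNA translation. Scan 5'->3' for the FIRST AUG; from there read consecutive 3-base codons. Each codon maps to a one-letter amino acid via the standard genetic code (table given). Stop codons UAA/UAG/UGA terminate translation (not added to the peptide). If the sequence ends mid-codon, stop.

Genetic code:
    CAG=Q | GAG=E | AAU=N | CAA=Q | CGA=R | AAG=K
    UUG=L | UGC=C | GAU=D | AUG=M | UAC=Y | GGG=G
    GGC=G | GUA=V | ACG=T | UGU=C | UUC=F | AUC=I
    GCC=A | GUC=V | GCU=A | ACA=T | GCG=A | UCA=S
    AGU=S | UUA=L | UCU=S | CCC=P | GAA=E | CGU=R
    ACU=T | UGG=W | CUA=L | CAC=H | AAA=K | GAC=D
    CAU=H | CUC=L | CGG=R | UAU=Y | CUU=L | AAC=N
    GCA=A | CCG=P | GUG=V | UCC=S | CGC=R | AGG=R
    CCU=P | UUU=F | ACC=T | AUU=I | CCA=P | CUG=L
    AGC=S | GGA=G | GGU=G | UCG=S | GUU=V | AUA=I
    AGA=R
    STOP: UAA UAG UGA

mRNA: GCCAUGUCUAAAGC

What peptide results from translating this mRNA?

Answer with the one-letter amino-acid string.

Answer: MSK

Derivation:
start AUG at pos 3
pos 3: AUG -> M; peptide=M
pos 6: UCU -> S; peptide=MS
pos 9: AAA -> K; peptide=MSK
pos 12: only 2 nt remain (<3), stop (end of mRNA)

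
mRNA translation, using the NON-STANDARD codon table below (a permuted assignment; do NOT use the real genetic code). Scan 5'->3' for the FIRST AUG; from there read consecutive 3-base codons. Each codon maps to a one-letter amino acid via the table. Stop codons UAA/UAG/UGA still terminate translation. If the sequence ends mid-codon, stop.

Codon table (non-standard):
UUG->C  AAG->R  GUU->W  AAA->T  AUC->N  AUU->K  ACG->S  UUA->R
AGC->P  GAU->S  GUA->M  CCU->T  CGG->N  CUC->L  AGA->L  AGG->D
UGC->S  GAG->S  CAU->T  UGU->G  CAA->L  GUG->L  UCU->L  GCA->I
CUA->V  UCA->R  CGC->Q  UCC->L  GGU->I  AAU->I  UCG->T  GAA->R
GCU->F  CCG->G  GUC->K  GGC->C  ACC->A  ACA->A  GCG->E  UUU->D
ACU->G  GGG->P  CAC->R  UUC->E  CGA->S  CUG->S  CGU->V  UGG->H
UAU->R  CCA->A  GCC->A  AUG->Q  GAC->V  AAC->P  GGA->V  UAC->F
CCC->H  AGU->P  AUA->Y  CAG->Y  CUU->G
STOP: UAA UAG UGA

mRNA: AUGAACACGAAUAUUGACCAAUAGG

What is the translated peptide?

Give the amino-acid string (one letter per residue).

start AUG at pos 0
pos 0: AUG -> Q; peptide=Q
pos 3: AAC -> P; peptide=QP
pos 6: ACG -> S; peptide=QPS
pos 9: AAU -> I; peptide=QPSI
pos 12: AUU -> K; peptide=QPSIK
pos 15: GAC -> V; peptide=QPSIKV
pos 18: CAA -> L; peptide=QPSIKVL
pos 21: UAG -> STOP

Answer: QPSIKVL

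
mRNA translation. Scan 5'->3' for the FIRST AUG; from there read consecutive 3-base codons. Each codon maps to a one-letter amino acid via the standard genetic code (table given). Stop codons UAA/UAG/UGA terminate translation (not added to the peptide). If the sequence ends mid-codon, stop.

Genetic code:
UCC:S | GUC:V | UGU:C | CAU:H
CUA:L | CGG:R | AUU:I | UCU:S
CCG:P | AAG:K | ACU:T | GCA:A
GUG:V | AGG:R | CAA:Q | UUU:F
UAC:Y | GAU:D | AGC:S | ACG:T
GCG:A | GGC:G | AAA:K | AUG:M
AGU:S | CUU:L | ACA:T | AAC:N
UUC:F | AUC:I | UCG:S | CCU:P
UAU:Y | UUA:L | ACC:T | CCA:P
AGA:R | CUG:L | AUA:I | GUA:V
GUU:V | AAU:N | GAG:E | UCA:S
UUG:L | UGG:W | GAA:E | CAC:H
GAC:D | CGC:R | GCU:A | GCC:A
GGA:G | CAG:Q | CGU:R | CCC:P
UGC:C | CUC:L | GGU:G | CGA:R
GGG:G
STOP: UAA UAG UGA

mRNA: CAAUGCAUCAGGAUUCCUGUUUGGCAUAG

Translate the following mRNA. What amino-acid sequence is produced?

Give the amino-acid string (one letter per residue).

start AUG at pos 2
pos 2: AUG -> M; peptide=M
pos 5: CAU -> H; peptide=MH
pos 8: CAG -> Q; peptide=MHQ
pos 11: GAU -> D; peptide=MHQD
pos 14: UCC -> S; peptide=MHQDS
pos 17: UGU -> C; peptide=MHQDSC
pos 20: UUG -> L; peptide=MHQDSCL
pos 23: GCA -> A; peptide=MHQDSCLA
pos 26: UAG -> STOP

Answer: MHQDSCLA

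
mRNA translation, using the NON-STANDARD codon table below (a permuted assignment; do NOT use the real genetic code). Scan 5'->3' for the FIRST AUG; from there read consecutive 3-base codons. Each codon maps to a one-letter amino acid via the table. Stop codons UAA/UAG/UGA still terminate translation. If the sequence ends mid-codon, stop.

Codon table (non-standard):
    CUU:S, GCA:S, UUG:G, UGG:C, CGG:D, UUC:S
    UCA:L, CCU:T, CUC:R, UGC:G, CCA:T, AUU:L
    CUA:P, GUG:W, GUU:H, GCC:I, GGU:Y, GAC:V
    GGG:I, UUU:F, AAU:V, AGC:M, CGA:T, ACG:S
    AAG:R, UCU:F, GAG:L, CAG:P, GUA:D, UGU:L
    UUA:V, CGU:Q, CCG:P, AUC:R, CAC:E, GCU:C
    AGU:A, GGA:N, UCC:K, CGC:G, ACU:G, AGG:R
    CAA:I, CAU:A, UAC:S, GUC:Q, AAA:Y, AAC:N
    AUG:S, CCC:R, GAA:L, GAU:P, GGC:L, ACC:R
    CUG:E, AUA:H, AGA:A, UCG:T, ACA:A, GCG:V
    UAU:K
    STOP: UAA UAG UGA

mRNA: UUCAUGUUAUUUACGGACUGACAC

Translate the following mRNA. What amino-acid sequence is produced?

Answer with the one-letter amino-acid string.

start AUG at pos 3
pos 3: AUG -> S; peptide=S
pos 6: UUA -> V; peptide=SV
pos 9: UUU -> F; peptide=SVF
pos 12: ACG -> S; peptide=SVFS
pos 15: GAC -> V; peptide=SVFSV
pos 18: UGA -> STOP

Answer: SVFSV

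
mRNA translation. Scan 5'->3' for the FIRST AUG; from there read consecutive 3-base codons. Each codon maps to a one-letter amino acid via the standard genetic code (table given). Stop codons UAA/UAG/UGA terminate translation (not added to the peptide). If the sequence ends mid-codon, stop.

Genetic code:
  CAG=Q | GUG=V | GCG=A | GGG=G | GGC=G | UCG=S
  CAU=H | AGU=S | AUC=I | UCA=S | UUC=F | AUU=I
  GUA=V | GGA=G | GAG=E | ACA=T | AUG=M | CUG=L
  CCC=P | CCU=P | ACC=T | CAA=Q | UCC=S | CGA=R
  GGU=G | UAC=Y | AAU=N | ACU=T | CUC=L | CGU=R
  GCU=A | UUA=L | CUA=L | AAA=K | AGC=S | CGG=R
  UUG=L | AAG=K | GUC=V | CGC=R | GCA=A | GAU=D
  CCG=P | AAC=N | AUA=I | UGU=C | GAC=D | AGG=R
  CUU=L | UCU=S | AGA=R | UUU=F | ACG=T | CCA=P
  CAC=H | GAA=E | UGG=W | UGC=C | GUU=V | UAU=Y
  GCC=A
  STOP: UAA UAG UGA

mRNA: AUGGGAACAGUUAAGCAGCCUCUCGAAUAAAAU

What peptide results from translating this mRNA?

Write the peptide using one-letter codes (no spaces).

start AUG at pos 0
pos 0: AUG -> M; peptide=M
pos 3: GGA -> G; peptide=MG
pos 6: ACA -> T; peptide=MGT
pos 9: GUU -> V; peptide=MGTV
pos 12: AAG -> K; peptide=MGTVK
pos 15: CAG -> Q; peptide=MGTVKQ
pos 18: CCU -> P; peptide=MGTVKQP
pos 21: CUC -> L; peptide=MGTVKQPL
pos 24: GAA -> E; peptide=MGTVKQPLE
pos 27: UAA -> STOP

Answer: MGTVKQPLE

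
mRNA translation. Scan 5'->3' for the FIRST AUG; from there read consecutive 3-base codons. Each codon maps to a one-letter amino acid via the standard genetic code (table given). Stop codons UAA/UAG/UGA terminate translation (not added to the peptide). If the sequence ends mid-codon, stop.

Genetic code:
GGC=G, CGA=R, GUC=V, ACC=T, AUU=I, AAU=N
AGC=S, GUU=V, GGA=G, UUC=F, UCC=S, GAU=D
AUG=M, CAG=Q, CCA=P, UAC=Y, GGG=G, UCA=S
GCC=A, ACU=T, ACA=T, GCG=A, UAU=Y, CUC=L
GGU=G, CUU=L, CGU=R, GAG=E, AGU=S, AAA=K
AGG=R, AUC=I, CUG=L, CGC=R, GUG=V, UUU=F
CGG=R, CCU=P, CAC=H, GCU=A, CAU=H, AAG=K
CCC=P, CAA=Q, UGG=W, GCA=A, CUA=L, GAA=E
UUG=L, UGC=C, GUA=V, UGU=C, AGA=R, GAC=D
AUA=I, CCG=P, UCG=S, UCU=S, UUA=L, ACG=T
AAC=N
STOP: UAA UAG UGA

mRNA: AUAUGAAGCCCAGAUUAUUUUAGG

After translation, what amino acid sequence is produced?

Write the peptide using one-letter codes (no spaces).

start AUG at pos 2
pos 2: AUG -> M; peptide=M
pos 5: AAG -> K; peptide=MK
pos 8: CCC -> P; peptide=MKP
pos 11: AGA -> R; peptide=MKPR
pos 14: UUA -> L; peptide=MKPRL
pos 17: UUU -> F; peptide=MKPRLF
pos 20: UAG -> STOP

Answer: MKPRLF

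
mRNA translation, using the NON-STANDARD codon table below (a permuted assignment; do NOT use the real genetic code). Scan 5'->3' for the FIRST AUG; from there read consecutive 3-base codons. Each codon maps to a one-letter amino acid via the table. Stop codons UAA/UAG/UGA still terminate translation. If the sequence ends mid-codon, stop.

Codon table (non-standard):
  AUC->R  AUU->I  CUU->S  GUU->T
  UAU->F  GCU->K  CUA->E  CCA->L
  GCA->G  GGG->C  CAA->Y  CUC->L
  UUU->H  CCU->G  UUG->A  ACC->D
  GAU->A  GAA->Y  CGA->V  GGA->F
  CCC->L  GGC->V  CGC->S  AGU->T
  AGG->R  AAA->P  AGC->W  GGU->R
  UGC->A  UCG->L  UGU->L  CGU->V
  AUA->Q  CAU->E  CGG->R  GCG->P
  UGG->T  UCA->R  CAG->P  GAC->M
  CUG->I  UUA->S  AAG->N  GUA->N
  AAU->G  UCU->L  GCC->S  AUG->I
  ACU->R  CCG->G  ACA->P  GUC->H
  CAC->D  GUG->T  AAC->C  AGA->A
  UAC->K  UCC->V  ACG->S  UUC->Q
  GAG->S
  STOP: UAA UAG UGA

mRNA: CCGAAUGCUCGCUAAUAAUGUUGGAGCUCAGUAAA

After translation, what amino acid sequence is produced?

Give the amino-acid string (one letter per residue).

start AUG at pos 4
pos 4: AUG -> I; peptide=I
pos 7: CUC -> L; peptide=IL
pos 10: GCU -> K; peptide=ILK
pos 13: AAU -> G; peptide=ILKG
pos 16: AAU -> G; peptide=ILKGG
pos 19: GUU -> T; peptide=ILKGGT
pos 22: GGA -> F; peptide=ILKGGTF
pos 25: GCU -> K; peptide=ILKGGTFK
pos 28: CAG -> P; peptide=ILKGGTFKP
pos 31: UAA -> STOP

Answer: ILKGGTFKP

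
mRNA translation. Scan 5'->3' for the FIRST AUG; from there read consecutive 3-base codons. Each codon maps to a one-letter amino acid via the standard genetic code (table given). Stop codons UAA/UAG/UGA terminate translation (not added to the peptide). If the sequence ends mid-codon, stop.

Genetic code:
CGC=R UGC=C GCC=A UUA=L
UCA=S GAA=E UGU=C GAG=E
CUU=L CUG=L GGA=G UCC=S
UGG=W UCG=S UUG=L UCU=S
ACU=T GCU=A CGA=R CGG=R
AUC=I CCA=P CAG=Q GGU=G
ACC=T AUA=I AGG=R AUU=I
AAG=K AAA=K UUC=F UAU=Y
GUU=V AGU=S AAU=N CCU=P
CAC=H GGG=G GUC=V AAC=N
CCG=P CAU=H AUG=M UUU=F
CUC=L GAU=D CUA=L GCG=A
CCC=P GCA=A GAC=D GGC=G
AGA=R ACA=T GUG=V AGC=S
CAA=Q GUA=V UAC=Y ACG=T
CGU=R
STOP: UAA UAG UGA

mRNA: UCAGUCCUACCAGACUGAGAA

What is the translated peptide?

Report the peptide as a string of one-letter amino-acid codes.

no AUG start codon found

Answer: (empty: no AUG start codon)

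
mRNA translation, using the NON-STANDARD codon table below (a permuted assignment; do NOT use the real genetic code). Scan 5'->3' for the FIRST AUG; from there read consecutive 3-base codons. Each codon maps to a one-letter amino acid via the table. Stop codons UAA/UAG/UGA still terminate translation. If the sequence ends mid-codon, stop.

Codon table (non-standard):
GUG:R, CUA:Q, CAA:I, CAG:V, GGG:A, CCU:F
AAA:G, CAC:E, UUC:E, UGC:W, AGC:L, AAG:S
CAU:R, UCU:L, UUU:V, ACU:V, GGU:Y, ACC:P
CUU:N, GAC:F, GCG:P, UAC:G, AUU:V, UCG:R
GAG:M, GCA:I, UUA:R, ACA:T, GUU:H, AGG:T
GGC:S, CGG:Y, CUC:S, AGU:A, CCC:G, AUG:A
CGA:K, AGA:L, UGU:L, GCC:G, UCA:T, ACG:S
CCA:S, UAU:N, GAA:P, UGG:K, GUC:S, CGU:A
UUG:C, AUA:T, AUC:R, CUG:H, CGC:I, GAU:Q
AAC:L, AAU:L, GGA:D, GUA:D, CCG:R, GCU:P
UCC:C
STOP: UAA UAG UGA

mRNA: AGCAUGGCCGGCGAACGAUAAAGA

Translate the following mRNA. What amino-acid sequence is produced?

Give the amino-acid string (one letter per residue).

Answer: AGSPK

Derivation:
start AUG at pos 3
pos 3: AUG -> A; peptide=A
pos 6: GCC -> G; peptide=AG
pos 9: GGC -> S; peptide=AGS
pos 12: GAA -> P; peptide=AGSP
pos 15: CGA -> K; peptide=AGSPK
pos 18: UAA -> STOP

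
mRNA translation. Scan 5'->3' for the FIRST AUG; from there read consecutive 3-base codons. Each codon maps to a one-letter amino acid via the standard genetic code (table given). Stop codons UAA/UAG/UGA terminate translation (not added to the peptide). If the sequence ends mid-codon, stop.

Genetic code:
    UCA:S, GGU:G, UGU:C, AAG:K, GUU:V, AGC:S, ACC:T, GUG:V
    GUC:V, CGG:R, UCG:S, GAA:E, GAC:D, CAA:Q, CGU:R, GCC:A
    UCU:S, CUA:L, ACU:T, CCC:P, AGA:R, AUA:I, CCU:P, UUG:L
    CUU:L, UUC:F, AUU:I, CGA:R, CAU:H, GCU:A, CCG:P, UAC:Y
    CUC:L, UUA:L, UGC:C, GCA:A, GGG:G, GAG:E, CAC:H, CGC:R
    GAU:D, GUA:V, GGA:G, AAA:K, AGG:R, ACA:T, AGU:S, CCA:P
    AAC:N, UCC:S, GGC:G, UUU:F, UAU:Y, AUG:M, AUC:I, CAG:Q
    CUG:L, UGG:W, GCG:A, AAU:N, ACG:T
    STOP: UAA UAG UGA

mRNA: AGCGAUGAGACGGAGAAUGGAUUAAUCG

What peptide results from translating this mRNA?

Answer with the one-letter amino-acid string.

start AUG at pos 4
pos 4: AUG -> M; peptide=M
pos 7: AGA -> R; peptide=MR
pos 10: CGG -> R; peptide=MRR
pos 13: AGA -> R; peptide=MRRR
pos 16: AUG -> M; peptide=MRRRM
pos 19: GAU -> D; peptide=MRRRMD
pos 22: UAA -> STOP

Answer: MRRRMD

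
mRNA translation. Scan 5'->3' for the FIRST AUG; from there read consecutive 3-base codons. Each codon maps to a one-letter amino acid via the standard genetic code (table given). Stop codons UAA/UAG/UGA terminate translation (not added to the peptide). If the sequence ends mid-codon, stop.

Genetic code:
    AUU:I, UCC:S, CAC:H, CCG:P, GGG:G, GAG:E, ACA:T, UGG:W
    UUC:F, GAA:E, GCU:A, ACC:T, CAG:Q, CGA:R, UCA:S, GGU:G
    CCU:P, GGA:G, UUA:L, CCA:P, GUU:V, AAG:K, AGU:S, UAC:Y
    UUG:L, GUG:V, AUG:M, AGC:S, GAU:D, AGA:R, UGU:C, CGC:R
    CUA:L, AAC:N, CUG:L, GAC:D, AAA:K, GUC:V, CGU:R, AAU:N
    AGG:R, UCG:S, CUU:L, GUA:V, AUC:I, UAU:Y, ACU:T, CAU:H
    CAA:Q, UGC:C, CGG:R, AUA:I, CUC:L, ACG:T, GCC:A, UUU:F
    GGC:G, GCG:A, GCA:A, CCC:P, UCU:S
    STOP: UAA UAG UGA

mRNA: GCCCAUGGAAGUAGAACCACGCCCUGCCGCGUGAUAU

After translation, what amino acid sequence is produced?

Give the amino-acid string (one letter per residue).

Answer: MEVEPRPAA

Derivation:
start AUG at pos 4
pos 4: AUG -> M; peptide=M
pos 7: GAA -> E; peptide=ME
pos 10: GUA -> V; peptide=MEV
pos 13: GAA -> E; peptide=MEVE
pos 16: CCA -> P; peptide=MEVEP
pos 19: CGC -> R; peptide=MEVEPR
pos 22: CCU -> P; peptide=MEVEPRP
pos 25: GCC -> A; peptide=MEVEPRPA
pos 28: GCG -> A; peptide=MEVEPRPAA
pos 31: UGA -> STOP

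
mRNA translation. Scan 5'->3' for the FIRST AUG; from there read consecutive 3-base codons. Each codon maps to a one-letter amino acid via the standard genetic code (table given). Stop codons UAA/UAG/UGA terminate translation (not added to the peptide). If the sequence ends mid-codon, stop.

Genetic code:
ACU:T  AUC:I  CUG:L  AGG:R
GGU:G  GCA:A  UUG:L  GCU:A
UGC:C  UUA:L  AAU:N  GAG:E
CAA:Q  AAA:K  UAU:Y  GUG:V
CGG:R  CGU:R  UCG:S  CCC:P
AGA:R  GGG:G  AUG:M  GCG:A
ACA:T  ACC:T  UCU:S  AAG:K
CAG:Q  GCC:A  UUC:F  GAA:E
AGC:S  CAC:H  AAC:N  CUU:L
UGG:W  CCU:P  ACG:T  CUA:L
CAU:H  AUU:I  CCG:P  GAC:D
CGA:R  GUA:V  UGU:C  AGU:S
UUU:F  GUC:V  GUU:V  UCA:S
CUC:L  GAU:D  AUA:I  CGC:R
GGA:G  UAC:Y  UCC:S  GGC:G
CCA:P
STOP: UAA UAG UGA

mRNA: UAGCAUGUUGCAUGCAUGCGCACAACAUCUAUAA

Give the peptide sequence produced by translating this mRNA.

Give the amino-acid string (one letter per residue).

Answer: MLHACAQHL

Derivation:
start AUG at pos 4
pos 4: AUG -> M; peptide=M
pos 7: UUG -> L; peptide=ML
pos 10: CAU -> H; peptide=MLH
pos 13: GCA -> A; peptide=MLHA
pos 16: UGC -> C; peptide=MLHAC
pos 19: GCA -> A; peptide=MLHACA
pos 22: CAA -> Q; peptide=MLHACAQ
pos 25: CAU -> H; peptide=MLHACAQH
pos 28: CUA -> L; peptide=MLHACAQHL
pos 31: UAA -> STOP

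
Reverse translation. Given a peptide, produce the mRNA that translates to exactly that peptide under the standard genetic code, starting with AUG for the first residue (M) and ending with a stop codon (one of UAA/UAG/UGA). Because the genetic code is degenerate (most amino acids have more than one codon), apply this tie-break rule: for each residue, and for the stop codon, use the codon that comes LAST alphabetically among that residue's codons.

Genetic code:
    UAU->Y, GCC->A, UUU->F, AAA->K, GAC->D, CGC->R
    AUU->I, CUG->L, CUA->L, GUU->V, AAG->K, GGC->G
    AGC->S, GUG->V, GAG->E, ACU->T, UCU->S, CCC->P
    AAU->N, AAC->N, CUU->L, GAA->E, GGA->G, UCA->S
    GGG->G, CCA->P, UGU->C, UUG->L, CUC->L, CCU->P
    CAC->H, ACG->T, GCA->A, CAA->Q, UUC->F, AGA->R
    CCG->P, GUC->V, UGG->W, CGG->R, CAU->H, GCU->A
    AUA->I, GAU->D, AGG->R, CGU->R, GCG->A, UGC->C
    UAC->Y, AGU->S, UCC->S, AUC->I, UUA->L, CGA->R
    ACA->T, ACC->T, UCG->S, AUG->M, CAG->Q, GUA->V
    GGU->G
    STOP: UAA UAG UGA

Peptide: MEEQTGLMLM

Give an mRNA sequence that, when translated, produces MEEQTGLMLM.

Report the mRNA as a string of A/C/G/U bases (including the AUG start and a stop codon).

Answer: mRNA: AUGGAGGAGCAGACUGGUUUGAUGUUGAUGUGA

Derivation:
residue 1: M -> AUG (start codon)
residue 2: E codons sorted = GAA,GAG -> pick last = GAG
residue 3: E codons sorted = GAA,GAG -> pick last = GAG
residue 4: Q codons sorted = CAA,CAG -> pick last = CAG
residue 5: T codons sorted = ACA,ACC,ACG,ACU -> pick last = ACU
residue 6: G codons sorted = GGA,GGC,GGG,GGU -> pick last = GGU
residue 7: L codons sorted = CUA,CUC,CUG,CUU,UUA,UUG -> pick last = UUG
residue 8: M -> AUG (only codon)
residue 9: L codons sorted = CUA,CUC,CUG,CUU,UUA,UUG -> pick last = UUG
residue 10: M -> AUG (only codon)
terminator: stop codons sorted = UAA,UAG,UGA -> pick last = UGA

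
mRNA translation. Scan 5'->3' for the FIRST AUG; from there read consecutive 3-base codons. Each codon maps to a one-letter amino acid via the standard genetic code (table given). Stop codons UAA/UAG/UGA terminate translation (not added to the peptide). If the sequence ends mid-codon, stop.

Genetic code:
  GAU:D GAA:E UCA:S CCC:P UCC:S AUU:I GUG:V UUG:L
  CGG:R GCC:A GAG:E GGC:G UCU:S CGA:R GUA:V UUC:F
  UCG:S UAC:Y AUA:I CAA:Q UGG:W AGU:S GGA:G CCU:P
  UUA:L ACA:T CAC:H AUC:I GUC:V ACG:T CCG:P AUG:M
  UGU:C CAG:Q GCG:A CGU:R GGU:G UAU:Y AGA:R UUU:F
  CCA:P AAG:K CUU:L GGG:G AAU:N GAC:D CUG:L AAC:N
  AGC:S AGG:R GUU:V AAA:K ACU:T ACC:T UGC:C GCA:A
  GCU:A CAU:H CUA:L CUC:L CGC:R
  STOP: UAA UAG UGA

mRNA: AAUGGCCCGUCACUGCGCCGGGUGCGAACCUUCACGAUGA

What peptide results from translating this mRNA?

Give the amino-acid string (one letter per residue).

Answer: MARHCAGCEPSR

Derivation:
start AUG at pos 1
pos 1: AUG -> M; peptide=M
pos 4: GCC -> A; peptide=MA
pos 7: CGU -> R; peptide=MAR
pos 10: CAC -> H; peptide=MARH
pos 13: UGC -> C; peptide=MARHC
pos 16: GCC -> A; peptide=MARHCA
pos 19: GGG -> G; peptide=MARHCAG
pos 22: UGC -> C; peptide=MARHCAGC
pos 25: GAA -> E; peptide=MARHCAGCE
pos 28: CCU -> P; peptide=MARHCAGCEP
pos 31: UCA -> S; peptide=MARHCAGCEPS
pos 34: CGA -> R; peptide=MARHCAGCEPSR
pos 37: UGA -> STOP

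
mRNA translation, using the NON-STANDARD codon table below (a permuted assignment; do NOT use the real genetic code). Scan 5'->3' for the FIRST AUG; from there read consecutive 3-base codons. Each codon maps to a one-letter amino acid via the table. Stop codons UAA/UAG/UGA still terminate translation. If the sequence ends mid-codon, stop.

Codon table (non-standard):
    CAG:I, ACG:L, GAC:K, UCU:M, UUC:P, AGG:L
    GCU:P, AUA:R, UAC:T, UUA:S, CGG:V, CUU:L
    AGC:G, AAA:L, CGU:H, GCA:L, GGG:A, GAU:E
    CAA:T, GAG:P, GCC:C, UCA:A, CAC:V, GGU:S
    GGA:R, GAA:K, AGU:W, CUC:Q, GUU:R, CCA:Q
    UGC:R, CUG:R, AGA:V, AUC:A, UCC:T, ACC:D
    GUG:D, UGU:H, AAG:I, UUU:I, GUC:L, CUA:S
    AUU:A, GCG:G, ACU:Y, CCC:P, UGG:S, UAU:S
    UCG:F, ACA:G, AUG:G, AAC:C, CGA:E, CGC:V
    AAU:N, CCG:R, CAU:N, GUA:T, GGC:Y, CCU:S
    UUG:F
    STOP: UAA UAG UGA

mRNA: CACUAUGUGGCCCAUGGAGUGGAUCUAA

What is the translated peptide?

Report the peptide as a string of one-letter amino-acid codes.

start AUG at pos 4
pos 4: AUG -> G; peptide=G
pos 7: UGG -> S; peptide=GS
pos 10: CCC -> P; peptide=GSP
pos 13: AUG -> G; peptide=GSPG
pos 16: GAG -> P; peptide=GSPGP
pos 19: UGG -> S; peptide=GSPGPS
pos 22: AUC -> A; peptide=GSPGPSA
pos 25: UAA -> STOP

Answer: GSPGPSA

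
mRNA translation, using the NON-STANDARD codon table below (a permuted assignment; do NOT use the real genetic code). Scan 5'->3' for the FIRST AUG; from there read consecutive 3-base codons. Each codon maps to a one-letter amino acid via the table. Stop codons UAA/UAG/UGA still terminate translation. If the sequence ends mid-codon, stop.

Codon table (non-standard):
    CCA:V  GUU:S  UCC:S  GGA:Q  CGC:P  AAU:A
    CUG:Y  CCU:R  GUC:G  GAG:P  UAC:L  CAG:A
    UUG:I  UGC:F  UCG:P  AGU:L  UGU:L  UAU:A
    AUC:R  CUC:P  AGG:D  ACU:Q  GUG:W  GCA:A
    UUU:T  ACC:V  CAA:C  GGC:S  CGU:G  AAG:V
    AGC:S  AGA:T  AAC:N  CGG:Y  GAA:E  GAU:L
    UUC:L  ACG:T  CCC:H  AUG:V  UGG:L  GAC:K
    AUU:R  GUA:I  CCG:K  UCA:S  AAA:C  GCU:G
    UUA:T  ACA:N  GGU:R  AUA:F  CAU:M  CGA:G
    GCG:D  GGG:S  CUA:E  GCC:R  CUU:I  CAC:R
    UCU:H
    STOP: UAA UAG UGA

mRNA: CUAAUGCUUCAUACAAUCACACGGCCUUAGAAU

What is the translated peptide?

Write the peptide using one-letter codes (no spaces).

start AUG at pos 3
pos 3: AUG -> V; peptide=V
pos 6: CUU -> I; peptide=VI
pos 9: CAU -> M; peptide=VIM
pos 12: ACA -> N; peptide=VIMN
pos 15: AUC -> R; peptide=VIMNR
pos 18: ACA -> N; peptide=VIMNRN
pos 21: CGG -> Y; peptide=VIMNRNY
pos 24: CCU -> R; peptide=VIMNRNYR
pos 27: UAG -> STOP

Answer: VIMNRNYR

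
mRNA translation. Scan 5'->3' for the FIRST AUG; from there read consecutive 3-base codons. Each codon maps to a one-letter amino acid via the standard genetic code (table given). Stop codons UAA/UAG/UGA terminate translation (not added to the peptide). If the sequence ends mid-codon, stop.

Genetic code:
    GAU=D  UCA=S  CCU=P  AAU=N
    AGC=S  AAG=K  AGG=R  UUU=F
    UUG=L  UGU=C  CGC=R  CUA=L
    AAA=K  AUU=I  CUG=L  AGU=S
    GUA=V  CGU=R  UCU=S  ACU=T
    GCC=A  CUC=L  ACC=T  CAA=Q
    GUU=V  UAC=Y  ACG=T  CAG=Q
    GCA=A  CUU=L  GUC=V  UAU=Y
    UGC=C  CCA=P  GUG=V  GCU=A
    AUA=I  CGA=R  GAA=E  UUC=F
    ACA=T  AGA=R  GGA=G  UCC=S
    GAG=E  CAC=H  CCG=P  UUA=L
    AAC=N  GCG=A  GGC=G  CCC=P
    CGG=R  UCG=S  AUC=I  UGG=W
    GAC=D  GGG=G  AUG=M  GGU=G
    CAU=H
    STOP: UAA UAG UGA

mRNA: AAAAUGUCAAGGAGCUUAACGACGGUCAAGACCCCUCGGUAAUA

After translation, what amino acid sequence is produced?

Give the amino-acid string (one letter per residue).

start AUG at pos 3
pos 3: AUG -> M; peptide=M
pos 6: UCA -> S; peptide=MS
pos 9: AGG -> R; peptide=MSR
pos 12: AGC -> S; peptide=MSRS
pos 15: UUA -> L; peptide=MSRSL
pos 18: ACG -> T; peptide=MSRSLT
pos 21: ACG -> T; peptide=MSRSLTT
pos 24: GUC -> V; peptide=MSRSLTTV
pos 27: AAG -> K; peptide=MSRSLTTVK
pos 30: ACC -> T; peptide=MSRSLTTVKT
pos 33: CCU -> P; peptide=MSRSLTTVKTP
pos 36: CGG -> R; peptide=MSRSLTTVKTPR
pos 39: UAA -> STOP

Answer: MSRSLTTVKTPR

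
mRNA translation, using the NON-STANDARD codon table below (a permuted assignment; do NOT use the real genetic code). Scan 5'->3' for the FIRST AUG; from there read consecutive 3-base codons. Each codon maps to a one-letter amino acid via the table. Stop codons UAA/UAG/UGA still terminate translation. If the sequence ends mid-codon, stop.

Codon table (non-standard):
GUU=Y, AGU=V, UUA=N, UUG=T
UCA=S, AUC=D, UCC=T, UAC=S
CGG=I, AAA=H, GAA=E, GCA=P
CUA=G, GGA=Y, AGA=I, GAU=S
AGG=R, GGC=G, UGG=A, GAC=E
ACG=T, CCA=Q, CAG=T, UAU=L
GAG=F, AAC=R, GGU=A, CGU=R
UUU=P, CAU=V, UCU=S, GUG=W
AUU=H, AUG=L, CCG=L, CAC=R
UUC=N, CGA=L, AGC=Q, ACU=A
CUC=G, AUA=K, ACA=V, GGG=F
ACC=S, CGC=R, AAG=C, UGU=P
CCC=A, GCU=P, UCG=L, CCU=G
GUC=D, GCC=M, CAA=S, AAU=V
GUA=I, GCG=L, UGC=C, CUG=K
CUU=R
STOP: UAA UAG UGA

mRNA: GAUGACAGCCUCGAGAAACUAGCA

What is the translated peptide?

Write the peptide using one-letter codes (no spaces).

Answer: LVMLIR

Derivation:
start AUG at pos 1
pos 1: AUG -> L; peptide=L
pos 4: ACA -> V; peptide=LV
pos 7: GCC -> M; peptide=LVM
pos 10: UCG -> L; peptide=LVML
pos 13: AGA -> I; peptide=LVMLI
pos 16: AAC -> R; peptide=LVMLIR
pos 19: UAG -> STOP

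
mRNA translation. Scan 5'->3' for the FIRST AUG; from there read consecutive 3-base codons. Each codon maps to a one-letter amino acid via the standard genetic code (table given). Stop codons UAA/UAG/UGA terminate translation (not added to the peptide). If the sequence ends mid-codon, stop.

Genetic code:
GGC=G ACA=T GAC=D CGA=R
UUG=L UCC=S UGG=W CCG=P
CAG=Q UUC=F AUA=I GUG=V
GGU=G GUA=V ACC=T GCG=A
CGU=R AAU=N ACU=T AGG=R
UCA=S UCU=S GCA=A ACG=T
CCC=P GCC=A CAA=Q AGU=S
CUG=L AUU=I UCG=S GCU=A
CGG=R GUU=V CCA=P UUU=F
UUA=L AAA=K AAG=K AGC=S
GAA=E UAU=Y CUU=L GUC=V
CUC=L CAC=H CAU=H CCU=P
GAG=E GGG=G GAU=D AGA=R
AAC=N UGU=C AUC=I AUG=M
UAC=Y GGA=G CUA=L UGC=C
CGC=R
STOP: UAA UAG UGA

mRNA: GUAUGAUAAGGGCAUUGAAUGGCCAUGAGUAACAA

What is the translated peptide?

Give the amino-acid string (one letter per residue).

start AUG at pos 2
pos 2: AUG -> M; peptide=M
pos 5: AUA -> I; peptide=MI
pos 8: AGG -> R; peptide=MIR
pos 11: GCA -> A; peptide=MIRA
pos 14: UUG -> L; peptide=MIRAL
pos 17: AAU -> N; peptide=MIRALN
pos 20: GGC -> G; peptide=MIRALNG
pos 23: CAU -> H; peptide=MIRALNGH
pos 26: GAG -> E; peptide=MIRALNGHE
pos 29: UAA -> STOP

Answer: MIRALNGHE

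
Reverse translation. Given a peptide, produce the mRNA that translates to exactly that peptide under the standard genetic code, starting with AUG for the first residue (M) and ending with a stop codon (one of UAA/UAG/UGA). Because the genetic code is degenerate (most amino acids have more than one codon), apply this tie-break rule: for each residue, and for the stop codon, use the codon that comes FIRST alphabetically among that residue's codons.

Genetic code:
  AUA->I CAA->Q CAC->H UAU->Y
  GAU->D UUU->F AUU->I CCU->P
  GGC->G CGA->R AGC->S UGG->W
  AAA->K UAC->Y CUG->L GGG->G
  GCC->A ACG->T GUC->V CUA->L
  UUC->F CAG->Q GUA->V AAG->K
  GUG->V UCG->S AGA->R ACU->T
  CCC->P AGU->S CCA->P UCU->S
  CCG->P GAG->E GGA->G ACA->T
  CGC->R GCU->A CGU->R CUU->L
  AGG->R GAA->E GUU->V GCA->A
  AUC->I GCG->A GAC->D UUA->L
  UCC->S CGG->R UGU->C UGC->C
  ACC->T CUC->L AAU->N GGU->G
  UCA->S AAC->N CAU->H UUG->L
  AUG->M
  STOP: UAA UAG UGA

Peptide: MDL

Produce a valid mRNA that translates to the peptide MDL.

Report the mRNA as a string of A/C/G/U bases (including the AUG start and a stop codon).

Answer: mRNA: AUGGACCUAUAA

Derivation:
residue 1: M -> AUG (start codon)
residue 2: D codons sorted = GAC,GAU -> pick first = GAC
residue 3: L codons sorted = CUA,CUC,CUG,CUU,UUA,UUG -> pick first = CUA
terminator: stop codons sorted = UAA,UAG,UGA -> pick first = UAA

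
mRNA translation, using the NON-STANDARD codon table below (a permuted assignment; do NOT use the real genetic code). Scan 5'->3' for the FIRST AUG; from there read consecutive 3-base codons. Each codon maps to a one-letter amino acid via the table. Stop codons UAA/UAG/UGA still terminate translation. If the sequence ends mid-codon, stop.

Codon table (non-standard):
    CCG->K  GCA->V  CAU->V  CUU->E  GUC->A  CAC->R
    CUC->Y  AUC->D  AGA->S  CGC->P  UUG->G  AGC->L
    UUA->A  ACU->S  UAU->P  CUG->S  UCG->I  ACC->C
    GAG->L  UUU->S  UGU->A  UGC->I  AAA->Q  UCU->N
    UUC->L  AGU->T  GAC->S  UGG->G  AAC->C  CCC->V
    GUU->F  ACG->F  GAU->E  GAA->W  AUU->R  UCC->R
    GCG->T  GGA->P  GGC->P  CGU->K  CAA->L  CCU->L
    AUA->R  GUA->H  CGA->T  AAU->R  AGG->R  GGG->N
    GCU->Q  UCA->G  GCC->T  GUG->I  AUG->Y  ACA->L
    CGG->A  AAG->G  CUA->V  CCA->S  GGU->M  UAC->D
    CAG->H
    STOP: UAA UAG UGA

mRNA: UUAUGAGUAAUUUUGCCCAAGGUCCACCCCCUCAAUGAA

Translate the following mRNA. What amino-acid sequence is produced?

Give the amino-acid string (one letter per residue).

start AUG at pos 2
pos 2: AUG -> Y; peptide=Y
pos 5: AGU -> T; peptide=YT
pos 8: AAU -> R; peptide=YTR
pos 11: UUU -> S; peptide=YTRS
pos 14: GCC -> T; peptide=YTRST
pos 17: CAA -> L; peptide=YTRSTL
pos 20: GGU -> M; peptide=YTRSTLM
pos 23: CCA -> S; peptide=YTRSTLMS
pos 26: CCC -> V; peptide=YTRSTLMSV
pos 29: CCU -> L; peptide=YTRSTLMSVL
pos 32: CAA -> L; peptide=YTRSTLMSVLL
pos 35: UGA -> STOP

Answer: YTRSTLMSVLL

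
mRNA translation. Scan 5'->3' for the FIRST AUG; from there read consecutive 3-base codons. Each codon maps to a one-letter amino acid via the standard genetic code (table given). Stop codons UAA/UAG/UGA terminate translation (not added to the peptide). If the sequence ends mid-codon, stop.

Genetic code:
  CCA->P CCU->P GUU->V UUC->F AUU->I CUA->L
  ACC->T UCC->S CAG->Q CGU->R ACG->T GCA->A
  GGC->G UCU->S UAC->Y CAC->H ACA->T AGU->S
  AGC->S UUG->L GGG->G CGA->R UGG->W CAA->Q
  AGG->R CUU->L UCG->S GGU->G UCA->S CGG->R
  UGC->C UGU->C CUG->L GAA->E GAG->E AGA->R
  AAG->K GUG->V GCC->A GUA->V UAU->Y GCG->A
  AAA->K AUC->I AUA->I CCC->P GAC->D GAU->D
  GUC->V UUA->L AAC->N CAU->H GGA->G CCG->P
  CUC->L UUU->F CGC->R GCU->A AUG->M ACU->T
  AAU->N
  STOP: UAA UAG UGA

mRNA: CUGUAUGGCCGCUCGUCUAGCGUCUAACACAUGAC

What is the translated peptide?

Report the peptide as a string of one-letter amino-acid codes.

start AUG at pos 4
pos 4: AUG -> M; peptide=M
pos 7: GCC -> A; peptide=MA
pos 10: GCU -> A; peptide=MAA
pos 13: CGU -> R; peptide=MAAR
pos 16: CUA -> L; peptide=MAARL
pos 19: GCG -> A; peptide=MAARLA
pos 22: UCU -> S; peptide=MAARLAS
pos 25: AAC -> N; peptide=MAARLASN
pos 28: ACA -> T; peptide=MAARLASNT
pos 31: UGA -> STOP

Answer: MAARLASNT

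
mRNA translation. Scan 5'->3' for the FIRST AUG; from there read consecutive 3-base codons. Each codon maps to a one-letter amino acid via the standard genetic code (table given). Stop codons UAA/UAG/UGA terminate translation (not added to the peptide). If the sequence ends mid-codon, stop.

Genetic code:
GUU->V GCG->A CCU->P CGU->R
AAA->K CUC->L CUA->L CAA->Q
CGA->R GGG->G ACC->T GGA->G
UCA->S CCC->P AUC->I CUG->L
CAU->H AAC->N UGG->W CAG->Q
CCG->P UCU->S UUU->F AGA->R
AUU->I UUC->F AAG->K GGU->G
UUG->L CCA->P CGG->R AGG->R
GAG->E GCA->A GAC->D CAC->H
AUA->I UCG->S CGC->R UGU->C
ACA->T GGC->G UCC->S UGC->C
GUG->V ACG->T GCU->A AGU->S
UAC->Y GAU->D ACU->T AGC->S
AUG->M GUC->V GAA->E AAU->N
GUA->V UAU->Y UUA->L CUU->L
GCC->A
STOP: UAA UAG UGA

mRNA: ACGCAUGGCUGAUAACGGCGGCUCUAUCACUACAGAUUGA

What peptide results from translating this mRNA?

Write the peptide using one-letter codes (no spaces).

Answer: MADNGGSITTD

Derivation:
start AUG at pos 4
pos 4: AUG -> M; peptide=M
pos 7: GCU -> A; peptide=MA
pos 10: GAU -> D; peptide=MAD
pos 13: AAC -> N; peptide=MADN
pos 16: GGC -> G; peptide=MADNG
pos 19: GGC -> G; peptide=MADNGG
pos 22: UCU -> S; peptide=MADNGGS
pos 25: AUC -> I; peptide=MADNGGSI
pos 28: ACU -> T; peptide=MADNGGSIT
pos 31: ACA -> T; peptide=MADNGGSITT
pos 34: GAU -> D; peptide=MADNGGSITTD
pos 37: UGA -> STOP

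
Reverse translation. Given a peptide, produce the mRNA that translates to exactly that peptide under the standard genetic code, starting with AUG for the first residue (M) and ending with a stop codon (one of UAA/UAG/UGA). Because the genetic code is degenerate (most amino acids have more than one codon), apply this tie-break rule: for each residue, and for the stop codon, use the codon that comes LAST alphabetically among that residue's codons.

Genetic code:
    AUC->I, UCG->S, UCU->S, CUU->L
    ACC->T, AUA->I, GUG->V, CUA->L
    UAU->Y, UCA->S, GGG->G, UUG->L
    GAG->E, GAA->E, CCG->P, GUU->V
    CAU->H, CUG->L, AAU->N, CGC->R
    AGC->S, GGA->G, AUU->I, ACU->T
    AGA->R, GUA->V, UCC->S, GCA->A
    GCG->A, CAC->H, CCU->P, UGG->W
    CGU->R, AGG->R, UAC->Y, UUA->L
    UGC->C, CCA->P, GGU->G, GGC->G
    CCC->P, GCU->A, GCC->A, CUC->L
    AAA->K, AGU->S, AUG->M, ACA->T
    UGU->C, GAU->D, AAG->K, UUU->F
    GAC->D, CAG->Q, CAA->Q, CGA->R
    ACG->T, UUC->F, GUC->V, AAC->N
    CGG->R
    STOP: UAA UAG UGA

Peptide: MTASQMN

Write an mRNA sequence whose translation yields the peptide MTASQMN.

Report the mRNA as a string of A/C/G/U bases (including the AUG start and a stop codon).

Answer: mRNA: AUGACUGCUUCUCAGAUGAAUUGA

Derivation:
residue 1: M -> AUG (start codon)
residue 2: T codons sorted = ACA,ACC,ACG,ACU -> pick last = ACU
residue 3: A codons sorted = GCA,GCC,GCG,GCU -> pick last = GCU
residue 4: S codons sorted = AGC,AGU,UCA,UCC,UCG,UCU -> pick last = UCU
residue 5: Q codons sorted = CAA,CAG -> pick last = CAG
residue 6: M -> AUG (only codon)
residue 7: N codons sorted = AAC,AAU -> pick last = AAU
terminator: stop codons sorted = UAA,UAG,UGA -> pick last = UGA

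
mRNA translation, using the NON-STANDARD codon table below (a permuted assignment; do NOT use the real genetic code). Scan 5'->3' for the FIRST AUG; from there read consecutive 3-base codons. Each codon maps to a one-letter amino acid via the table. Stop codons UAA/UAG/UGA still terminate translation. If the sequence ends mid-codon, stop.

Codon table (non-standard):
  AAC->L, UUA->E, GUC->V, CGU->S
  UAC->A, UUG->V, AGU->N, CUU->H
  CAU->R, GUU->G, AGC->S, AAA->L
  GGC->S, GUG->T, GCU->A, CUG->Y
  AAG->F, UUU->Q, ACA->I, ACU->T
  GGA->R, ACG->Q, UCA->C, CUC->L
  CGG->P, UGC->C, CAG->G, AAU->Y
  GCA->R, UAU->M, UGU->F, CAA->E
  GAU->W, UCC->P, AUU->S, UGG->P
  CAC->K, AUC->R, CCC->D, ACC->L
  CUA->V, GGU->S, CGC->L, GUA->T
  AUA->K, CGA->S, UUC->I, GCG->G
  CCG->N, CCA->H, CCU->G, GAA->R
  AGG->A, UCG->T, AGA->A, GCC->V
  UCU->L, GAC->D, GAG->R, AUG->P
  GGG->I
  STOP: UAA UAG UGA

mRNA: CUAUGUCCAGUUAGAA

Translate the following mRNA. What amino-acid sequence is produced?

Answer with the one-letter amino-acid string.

start AUG at pos 2
pos 2: AUG -> P; peptide=P
pos 5: UCC -> P; peptide=PP
pos 8: AGU -> N; peptide=PPN
pos 11: UAG -> STOP

Answer: PPN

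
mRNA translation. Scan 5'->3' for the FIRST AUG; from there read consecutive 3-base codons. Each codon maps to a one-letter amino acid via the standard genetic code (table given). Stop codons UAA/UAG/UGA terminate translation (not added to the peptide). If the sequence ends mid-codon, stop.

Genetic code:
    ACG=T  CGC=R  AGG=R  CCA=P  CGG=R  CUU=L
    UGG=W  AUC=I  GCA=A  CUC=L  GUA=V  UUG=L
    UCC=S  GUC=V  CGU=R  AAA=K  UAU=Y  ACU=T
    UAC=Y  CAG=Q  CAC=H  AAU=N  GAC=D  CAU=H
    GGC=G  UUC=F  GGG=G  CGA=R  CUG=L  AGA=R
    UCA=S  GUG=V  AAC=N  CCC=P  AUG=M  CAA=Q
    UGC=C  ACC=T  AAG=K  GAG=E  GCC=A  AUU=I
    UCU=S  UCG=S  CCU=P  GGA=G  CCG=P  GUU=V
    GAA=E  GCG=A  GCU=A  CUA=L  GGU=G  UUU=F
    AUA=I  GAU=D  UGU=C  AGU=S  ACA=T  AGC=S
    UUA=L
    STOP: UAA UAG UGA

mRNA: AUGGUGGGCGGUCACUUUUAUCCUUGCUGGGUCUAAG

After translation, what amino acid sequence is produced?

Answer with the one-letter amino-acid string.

start AUG at pos 0
pos 0: AUG -> M; peptide=M
pos 3: GUG -> V; peptide=MV
pos 6: GGC -> G; peptide=MVG
pos 9: GGU -> G; peptide=MVGG
pos 12: CAC -> H; peptide=MVGGH
pos 15: UUU -> F; peptide=MVGGHF
pos 18: UAU -> Y; peptide=MVGGHFY
pos 21: CCU -> P; peptide=MVGGHFYP
pos 24: UGC -> C; peptide=MVGGHFYPC
pos 27: UGG -> W; peptide=MVGGHFYPCW
pos 30: GUC -> V; peptide=MVGGHFYPCWV
pos 33: UAA -> STOP

Answer: MVGGHFYPCWV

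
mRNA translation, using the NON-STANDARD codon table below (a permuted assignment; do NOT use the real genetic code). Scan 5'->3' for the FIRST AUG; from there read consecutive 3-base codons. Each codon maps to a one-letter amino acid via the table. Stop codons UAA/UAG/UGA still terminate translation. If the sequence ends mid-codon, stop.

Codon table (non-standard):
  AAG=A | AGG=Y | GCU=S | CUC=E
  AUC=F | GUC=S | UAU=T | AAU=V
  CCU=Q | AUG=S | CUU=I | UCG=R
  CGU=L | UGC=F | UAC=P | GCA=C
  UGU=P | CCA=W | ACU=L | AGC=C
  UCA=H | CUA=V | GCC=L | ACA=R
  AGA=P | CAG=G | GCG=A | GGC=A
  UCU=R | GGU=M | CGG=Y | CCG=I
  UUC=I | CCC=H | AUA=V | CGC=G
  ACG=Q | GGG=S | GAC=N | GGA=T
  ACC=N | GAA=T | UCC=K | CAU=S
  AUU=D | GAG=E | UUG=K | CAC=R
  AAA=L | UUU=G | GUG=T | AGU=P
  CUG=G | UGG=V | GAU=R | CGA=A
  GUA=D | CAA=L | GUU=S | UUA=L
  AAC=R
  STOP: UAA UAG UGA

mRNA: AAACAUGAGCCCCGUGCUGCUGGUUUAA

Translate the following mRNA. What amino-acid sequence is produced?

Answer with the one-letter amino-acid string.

Answer: SCHTGGS

Derivation:
start AUG at pos 4
pos 4: AUG -> S; peptide=S
pos 7: AGC -> C; peptide=SC
pos 10: CCC -> H; peptide=SCH
pos 13: GUG -> T; peptide=SCHT
pos 16: CUG -> G; peptide=SCHTG
pos 19: CUG -> G; peptide=SCHTGG
pos 22: GUU -> S; peptide=SCHTGGS
pos 25: UAA -> STOP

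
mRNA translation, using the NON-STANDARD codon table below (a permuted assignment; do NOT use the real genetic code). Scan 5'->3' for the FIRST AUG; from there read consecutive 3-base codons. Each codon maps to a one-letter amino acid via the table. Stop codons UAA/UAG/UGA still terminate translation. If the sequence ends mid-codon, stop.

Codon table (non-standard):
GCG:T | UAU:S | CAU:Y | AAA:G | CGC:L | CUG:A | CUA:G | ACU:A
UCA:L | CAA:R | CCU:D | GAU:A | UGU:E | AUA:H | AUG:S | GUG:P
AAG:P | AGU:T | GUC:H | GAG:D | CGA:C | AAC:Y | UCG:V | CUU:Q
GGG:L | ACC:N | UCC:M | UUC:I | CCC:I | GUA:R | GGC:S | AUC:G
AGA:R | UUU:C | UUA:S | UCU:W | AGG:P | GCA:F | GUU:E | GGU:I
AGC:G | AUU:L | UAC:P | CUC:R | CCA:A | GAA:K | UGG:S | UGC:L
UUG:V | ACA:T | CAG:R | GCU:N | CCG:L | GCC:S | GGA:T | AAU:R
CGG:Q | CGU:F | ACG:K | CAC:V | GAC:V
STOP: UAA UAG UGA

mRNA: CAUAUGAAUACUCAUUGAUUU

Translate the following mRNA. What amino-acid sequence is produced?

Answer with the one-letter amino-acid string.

start AUG at pos 3
pos 3: AUG -> S; peptide=S
pos 6: AAU -> R; peptide=SR
pos 9: ACU -> A; peptide=SRA
pos 12: CAU -> Y; peptide=SRAY
pos 15: UGA -> STOP

Answer: SRAY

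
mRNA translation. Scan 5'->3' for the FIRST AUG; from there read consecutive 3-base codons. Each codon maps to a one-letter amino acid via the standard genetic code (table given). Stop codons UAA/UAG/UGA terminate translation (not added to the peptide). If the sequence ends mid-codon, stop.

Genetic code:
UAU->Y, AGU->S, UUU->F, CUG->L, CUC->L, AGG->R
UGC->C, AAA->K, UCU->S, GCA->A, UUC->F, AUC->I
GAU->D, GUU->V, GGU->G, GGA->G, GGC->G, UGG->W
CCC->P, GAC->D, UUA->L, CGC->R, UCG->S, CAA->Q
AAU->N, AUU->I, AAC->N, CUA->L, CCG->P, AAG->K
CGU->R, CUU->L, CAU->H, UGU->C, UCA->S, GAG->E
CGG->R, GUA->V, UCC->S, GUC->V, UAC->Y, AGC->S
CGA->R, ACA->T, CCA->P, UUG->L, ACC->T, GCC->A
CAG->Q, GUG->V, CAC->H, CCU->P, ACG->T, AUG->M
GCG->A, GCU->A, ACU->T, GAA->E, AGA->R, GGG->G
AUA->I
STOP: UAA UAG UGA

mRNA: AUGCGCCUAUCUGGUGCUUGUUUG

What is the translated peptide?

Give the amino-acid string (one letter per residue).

start AUG at pos 0
pos 0: AUG -> M; peptide=M
pos 3: CGC -> R; peptide=MR
pos 6: CUA -> L; peptide=MRL
pos 9: UCU -> S; peptide=MRLS
pos 12: GGU -> G; peptide=MRLSG
pos 15: GCU -> A; peptide=MRLSGA
pos 18: UGU -> C; peptide=MRLSGAC
pos 21: UUG -> L; peptide=MRLSGACL
pos 24: only 0 nt remain (<3), stop (end of mRNA)

Answer: MRLSGACL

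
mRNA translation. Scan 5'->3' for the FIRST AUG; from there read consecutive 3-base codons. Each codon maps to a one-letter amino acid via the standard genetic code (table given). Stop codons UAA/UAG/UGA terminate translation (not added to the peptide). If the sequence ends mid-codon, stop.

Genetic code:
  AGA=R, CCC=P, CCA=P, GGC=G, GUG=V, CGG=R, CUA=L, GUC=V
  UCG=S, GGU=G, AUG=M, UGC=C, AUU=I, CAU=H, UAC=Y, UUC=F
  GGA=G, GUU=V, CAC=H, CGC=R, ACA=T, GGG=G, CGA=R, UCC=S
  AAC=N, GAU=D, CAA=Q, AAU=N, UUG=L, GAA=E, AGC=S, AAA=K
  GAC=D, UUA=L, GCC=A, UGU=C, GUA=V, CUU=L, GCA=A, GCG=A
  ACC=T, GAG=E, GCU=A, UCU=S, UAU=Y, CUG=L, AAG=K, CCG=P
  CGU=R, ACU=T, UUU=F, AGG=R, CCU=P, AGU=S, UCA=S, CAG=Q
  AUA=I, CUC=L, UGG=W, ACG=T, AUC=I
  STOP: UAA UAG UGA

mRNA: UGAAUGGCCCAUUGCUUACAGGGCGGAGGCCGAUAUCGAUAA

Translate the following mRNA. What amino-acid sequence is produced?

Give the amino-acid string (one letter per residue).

start AUG at pos 3
pos 3: AUG -> M; peptide=M
pos 6: GCC -> A; peptide=MA
pos 9: CAU -> H; peptide=MAH
pos 12: UGC -> C; peptide=MAHC
pos 15: UUA -> L; peptide=MAHCL
pos 18: CAG -> Q; peptide=MAHCLQ
pos 21: GGC -> G; peptide=MAHCLQG
pos 24: GGA -> G; peptide=MAHCLQGG
pos 27: GGC -> G; peptide=MAHCLQGGG
pos 30: CGA -> R; peptide=MAHCLQGGGR
pos 33: UAU -> Y; peptide=MAHCLQGGGRY
pos 36: CGA -> R; peptide=MAHCLQGGGRYR
pos 39: UAA -> STOP

Answer: MAHCLQGGGRYR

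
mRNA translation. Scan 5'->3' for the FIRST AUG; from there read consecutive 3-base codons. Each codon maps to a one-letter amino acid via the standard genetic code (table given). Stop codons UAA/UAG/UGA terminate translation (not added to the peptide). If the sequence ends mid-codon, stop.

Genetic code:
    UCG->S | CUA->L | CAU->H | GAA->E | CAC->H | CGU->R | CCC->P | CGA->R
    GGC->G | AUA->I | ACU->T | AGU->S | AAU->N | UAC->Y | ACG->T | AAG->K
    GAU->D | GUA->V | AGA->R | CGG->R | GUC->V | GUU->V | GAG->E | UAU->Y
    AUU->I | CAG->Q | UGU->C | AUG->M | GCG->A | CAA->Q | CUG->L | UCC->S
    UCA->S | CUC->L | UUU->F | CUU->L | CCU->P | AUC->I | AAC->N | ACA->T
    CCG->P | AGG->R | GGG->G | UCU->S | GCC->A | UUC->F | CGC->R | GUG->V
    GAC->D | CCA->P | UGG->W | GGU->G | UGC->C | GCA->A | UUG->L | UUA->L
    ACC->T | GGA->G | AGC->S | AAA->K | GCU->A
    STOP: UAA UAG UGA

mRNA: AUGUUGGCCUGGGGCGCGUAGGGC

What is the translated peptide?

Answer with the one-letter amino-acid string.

start AUG at pos 0
pos 0: AUG -> M; peptide=M
pos 3: UUG -> L; peptide=ML
pos 6: GCC -> A; peptide=MLA
pos 9: UGG -> W; peptide=MLAW
pos 12: GGC -> G; peptide=MLAWG
pos 15: GCG -> A; peptide=MLAWGA
pos 18: UAG -> STOP

Answer: MLAWGA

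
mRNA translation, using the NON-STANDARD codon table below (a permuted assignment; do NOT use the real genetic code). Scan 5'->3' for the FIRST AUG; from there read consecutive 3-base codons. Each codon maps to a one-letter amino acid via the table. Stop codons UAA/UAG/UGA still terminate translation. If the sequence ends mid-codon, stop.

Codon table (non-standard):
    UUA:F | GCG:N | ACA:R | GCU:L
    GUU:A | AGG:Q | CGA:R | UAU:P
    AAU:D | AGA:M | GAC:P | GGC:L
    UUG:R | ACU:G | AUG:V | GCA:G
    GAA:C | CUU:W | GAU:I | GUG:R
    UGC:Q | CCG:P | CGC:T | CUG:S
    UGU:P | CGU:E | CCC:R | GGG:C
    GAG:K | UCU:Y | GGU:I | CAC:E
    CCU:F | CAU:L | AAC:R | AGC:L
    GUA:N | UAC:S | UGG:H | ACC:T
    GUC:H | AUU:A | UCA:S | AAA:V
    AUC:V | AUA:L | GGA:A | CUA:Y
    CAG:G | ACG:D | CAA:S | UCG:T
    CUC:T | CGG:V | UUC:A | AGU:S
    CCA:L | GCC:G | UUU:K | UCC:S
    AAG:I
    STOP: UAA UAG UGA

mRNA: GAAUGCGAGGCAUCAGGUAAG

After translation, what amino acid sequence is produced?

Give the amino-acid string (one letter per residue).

Answer: VRLVQ

Derivation:
start AUG at pos 2
pos 2: AUG -> V; peptide=V
pos 5: CGA -> R; peptide=VR
pos 8: GGC -> L; peptide=VRL
pos 11: AUC -> V; peptide=VRLV
pos 14: AGG -> Q; peptide=VRLVQ
pos 17: UAA -> STOP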